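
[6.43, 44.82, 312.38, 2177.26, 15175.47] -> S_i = 6.43*6.97^i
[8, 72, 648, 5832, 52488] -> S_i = 8*9^i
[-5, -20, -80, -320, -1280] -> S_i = -5*4^i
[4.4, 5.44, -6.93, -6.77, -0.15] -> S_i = Random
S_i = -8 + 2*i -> [-8, -6, -4, -2, 0]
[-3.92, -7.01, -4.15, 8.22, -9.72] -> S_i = Random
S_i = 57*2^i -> [57, 114, 228, 456, 912]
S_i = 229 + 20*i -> [229, 249, 269, 289, 309]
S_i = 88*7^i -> [88, 616, 4312, 30184, 211288]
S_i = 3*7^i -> [3, 21, 147, 1029, 7203]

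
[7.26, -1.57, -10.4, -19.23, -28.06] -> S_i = 7.26 + -8.83*i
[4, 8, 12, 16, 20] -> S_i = 4 + 4*i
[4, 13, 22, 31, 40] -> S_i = 4 + 9*i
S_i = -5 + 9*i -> [-5, 4, 13, 22, 31]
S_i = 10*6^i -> [10, 60, 360, 2160, 12960]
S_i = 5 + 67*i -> [5, 72, 139, 206, 273]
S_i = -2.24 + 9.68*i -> [-2.24, 7.44, 17.12, 26.8, 36.48]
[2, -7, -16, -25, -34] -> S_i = 2 + -9*i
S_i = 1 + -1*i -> [1, 0, -1, -2, -3]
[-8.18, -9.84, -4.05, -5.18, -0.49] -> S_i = Random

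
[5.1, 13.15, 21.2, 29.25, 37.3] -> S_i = 5.10 + 8.05*i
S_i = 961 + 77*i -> [961, 1038, 1115, 1192, 1269]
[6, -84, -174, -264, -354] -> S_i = 6 + -90*i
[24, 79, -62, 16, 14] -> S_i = Random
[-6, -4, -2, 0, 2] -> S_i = -6 + 2*i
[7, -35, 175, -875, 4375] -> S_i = 7*-5^i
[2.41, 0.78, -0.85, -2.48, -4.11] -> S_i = 2.41 + -1.63*i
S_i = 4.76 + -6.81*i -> [4.76, -2.05, -8.86, -15.67, -22.48]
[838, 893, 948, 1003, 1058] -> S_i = 838 + 55*i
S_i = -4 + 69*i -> [-4, 65, 134, 203, 272]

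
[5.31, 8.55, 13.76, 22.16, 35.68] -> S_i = 5.31*1.61^i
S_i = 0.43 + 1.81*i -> [0.43, 2.24, 4.05, 5.86, 7.67]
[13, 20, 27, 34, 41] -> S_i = 13 + 7*i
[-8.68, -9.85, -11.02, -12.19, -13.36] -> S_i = -8.68 + -1.17*i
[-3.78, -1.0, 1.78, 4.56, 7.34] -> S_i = -3.78 + 2.78*i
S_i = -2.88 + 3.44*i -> [-2.88, 0.56, 4.0, 7.44, 10.88]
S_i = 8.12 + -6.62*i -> [8.12, 1.5, -5.12, -11.74, -18.36]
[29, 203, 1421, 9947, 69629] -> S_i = 29*7^i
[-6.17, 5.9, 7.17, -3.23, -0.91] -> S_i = Random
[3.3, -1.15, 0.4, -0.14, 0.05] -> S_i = 3.30*(-0.35)^i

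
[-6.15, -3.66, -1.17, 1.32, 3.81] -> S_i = -6.15 + 2.49*i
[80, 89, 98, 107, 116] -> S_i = 80 + 9*i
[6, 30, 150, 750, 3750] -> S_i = 6*5^i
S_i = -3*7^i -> [-3, -21, -147, -1029, -7203]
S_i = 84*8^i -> [84, 672, 5376, 43008, 344064]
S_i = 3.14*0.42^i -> [3.14, 1.32, 0.55, 0.23, 0.1]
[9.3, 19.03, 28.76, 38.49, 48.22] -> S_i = 9.30 + 9.73*i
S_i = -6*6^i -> [-6, -36, -216, -1296, -7776]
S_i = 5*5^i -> [5, 25, 125, 625, 3125]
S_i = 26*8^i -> [26, 208, 1664, 13312, 106496]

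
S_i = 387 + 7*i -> [387, 394, 401, 408, 415]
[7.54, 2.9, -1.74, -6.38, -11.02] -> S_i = 7.54 + -4.64*i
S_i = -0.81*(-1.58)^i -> [-0.81, 1.28, -2.02, 3.19, -5.05]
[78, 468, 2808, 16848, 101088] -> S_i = 78*6^i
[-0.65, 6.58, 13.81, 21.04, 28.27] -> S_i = -0.65 + 7.23*i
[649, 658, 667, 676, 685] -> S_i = 649 + 9*i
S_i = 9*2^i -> [9, 18, 36, 72, 144]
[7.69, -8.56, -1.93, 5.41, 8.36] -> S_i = Random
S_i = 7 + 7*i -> [7, 14, 21, 28, 35]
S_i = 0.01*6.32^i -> [0.01, 0.06, 0.4, 2.52, 15.95]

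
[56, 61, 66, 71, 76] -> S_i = 56 + 5*i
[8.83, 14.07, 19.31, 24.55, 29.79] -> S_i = 8.83 + 5.24*i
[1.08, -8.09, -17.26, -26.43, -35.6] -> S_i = 1.08 + -9.17*i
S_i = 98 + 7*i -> [98, 105, 112, 119, 126]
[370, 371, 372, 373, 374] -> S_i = 370 + 1*i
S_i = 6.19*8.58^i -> [6.19, 53.11, 455.69, 3909.78, 33545.93]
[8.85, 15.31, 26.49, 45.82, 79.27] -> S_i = 8.85*1.73^i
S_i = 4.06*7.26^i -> [4.06, 29.48, 213.99, 1553.59, 11279.05]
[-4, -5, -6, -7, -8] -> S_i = -4 + -1*i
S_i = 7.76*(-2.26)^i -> [7.76, -17.54, 39.63, -89.58, 202.44]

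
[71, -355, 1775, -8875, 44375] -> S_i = 71*-5^i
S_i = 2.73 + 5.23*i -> [2.73, 7.96, 13.19, 18.42, 23.65]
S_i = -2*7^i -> [-2, -14, -98, -686, -4802]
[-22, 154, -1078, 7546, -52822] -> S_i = -22*-7^i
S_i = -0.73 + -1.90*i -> [-0.73, -2.63, -4.53, -6.43, -8.33]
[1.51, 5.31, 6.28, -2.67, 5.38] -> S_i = Random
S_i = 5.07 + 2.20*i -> [5.07, 7.27, 9.47, 11.67, 13.87]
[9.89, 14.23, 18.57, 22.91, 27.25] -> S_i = 9.89 + 4.34*i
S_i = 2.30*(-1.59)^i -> [2.3, -3.66, 5.81, -9.25, 14.7]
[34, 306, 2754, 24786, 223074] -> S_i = 34*9^i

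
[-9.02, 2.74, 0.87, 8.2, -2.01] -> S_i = Random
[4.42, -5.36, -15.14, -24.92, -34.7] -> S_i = 4.42 + -9.78*i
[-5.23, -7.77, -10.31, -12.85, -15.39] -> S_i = -5.23 + -2.54*i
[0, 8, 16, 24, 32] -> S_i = 0 + 8*i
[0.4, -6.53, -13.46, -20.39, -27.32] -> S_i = 0.40 + -6.93*i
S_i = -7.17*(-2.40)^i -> [-7.17, 17.21, -41.3, 99.12, -237.88]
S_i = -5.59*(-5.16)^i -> [-5.59, 28.84, -148.84, 768.0, -3962.88]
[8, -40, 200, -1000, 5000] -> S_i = 8*-5^i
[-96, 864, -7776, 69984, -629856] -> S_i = -96*-9^i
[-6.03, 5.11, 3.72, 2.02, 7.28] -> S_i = Random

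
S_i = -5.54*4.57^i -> [-5.54, -25.32, -115.7, -528.76, -2416.43]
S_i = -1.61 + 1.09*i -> [-1.61, -0.52, 0.57, 1.66, 2.75]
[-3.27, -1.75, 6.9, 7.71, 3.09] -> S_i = Random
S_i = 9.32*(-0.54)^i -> [9.32, -5.03, 2.72, -1.47, 0.79]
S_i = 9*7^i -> [9, 63, 441, 3087, 21609]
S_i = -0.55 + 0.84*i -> [-0.55, 0.29, 1.13, 1.97, 2.81]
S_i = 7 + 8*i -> [7, 15, 23, 31, 39]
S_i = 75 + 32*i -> [75, 107, 139, 171, 203]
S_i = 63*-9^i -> [63, -567, 5103, -45927, 413343]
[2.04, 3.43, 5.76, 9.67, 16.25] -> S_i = 2.04*1.68^i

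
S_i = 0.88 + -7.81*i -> [0.88, -6.93, -14.74, -22.55, -30.36]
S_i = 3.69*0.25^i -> [3.69, 0.92, 0.23, 0.06, 0.01]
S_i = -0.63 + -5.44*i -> [-0.63, -6.07, -11.51, -16.95, -22.39]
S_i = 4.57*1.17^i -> [4.57, 5.35, 6.26, 7.32, 8.56]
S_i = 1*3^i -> [1, 3, 9, 27, 81]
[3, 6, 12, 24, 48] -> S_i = 3*2^i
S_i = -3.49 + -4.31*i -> [-3.49, -7.8, -12.11, -16.42, -20.73]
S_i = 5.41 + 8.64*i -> [5.41, 14.05, 22.69, 31.33, 39.97]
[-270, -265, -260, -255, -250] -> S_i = -270 + 5*i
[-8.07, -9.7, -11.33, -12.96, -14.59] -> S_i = -8.07 + -1.63*i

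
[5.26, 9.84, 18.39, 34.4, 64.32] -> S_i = 5.26*1.87^i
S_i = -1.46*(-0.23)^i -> [-1.46, 0.34, -0.08, 0.02, -0.0]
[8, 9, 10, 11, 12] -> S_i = 8 + 1*i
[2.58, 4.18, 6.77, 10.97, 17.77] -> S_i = 2.58*1.62^i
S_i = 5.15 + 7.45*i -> [5.15, 12.6, 20.05, 27.5, 34.95]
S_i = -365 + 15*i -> [-365, -350, -335, -320, -305]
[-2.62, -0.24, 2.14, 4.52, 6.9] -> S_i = -2.62 + 2.38*i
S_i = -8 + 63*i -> [-8, 55, 118, 181, 244]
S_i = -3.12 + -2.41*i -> [-3.12, -5.53, -7.94, -10.35, -12.76]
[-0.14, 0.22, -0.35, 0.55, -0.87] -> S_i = -0.14*(-1.58)^i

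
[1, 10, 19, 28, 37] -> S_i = 1 + 9*i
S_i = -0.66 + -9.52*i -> [-0.66, -10.18, -19.7, -29.22, -38.74]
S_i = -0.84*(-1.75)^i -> [-0.84, 1.47, -2.57, 4.5, -7.88]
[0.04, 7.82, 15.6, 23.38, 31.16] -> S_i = 0.04 + 7.78*i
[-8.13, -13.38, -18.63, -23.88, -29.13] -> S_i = -8.13 + -5.25*i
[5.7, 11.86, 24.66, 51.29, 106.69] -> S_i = 5.70*2.08^i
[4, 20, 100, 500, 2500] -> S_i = 4*5^i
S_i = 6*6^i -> [6, 36, 216, 1296, 7776]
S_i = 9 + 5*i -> [9, 14, 19, 24, 29]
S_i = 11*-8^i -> [11, -88, 704, -5632, 45056]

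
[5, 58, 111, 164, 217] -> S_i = 5 + 53*i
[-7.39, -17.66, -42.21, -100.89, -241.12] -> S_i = -7.39*2.39^i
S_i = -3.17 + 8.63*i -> [-3.17, 5.46, 14.09, 22.72, 31.35]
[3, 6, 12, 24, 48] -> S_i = 3*2^i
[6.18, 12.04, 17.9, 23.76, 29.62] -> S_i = 6.18 + 5.86*i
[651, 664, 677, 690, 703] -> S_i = 651 + 13*i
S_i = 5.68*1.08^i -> [5.68, 6.13, 6.63, 7.16, 7.73]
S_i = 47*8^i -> [47, 376, 3008, 24064, 192512]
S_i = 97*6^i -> [97, 582, 3492, 20952, 125712]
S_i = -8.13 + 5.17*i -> [-8.13, -2.96, 2.21, 7.38, 12.55]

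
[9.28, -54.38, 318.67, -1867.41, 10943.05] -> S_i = 9.28*(-5.86)^i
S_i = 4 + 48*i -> [4, 52, 100, 148, 196]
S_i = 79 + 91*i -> [79, 170, 261, 352, 443]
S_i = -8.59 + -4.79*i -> [-8.59, -13.38, -18.17, -22.96, -27.75]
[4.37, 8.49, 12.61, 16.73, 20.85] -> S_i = 4.37 + 4.12*i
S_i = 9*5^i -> [9, 45, 225, 1125, 5625]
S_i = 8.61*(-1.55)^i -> [8.61, -13.35, 20.69, -32.06, 49.7]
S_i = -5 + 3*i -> [-5, -2, 1, 4, 7]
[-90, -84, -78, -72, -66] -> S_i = -90 + 6*i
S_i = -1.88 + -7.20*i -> [-1.88, -9.08, -16.28, -23.48, -30.68]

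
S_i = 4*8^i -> [4, 32, 256, 2048, 16384]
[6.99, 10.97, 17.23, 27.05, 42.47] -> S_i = 6.99*1.57^i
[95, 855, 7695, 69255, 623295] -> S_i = 95*9^i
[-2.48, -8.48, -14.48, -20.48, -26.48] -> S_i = -2.48 + -6.00*i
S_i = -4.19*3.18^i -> [-4.19, -13.32, -42.37, -134.74, -428.47]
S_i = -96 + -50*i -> [-96, -146, -196, -246, -296]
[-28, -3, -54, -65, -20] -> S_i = Random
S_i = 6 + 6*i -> [6, 12, 18, 24, 30]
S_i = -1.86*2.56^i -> [-1.86, -4.76, -12.19, -31.21, -79.89]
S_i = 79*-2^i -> [79, -158, 316, -632, 1264]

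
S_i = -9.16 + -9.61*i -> [-9.16, -18.77, -28.38, -37.99, -47.6]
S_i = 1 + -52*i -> [1, -51, -103, -155, -207]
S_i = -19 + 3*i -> [-19, -16, -13, -10, -7]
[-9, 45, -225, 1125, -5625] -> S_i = -9*-5^i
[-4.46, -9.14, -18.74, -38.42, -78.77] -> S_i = -4.46*2.05^i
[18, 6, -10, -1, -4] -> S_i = Random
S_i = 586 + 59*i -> [586, 645, 704, 763, 822]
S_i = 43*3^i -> [43, 129, 387, 1161, 3483]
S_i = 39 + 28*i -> [39, 67, 95, 123, 151]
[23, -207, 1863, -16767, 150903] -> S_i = 23*-9^i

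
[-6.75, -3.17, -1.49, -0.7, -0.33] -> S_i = -6.75*0.47^i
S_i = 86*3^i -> [86, 258, 774, 2322, 6966]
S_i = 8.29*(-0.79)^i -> [8.29, -6.55, 5.17, -4.09, 3.23]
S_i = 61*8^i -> [61, 488, 3904, 31232, 249856]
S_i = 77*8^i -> [77, 616, 4928, 39424, 315392]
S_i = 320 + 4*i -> [320, 324, 328, 332, 336]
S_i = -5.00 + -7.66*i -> [-5.0, -12.66, -20.32, -27.98, -35.64]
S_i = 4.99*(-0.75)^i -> [4.99, -3.74, 2.81, -2.11, 1.58]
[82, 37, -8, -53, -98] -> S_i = 82 + -45*i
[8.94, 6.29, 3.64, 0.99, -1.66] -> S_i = 8.94 + -2.65*i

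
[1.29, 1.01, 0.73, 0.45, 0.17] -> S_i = 1.29 + -0.28*i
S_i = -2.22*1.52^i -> [-2.22, -3.37, -5.13, -7.8, -11.85]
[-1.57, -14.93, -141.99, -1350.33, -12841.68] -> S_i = -1.57*9.51^i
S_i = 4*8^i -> [4, 32, 256, 2048, 16384]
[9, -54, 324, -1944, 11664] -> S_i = 9*-6^i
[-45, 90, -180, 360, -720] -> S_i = -45*-2^i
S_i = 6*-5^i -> [6, -30, 150, -750, 3750]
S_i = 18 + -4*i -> [18, 14, 10, 6, 2]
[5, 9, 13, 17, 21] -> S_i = 5 + 4*i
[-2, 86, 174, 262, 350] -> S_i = -2 + 88*i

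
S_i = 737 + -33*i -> [737, 704, 671, 638, 605]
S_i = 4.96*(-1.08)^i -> [4.96, -5.36, 5.79, -6.25, 6.75]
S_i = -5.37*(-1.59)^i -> [-5.37, 8.54, -13.58, 21.59, -34.32]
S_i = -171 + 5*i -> [-171, -166, -161, -156, -151]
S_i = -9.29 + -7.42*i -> [-9.29, -16.71, -24.13, -31.55, -38.97]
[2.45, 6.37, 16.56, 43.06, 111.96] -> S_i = 2.45*2.60^i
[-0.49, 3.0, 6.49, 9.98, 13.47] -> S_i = -0.49 + 3.49*i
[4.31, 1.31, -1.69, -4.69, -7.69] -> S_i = 4.31 + -3.00*i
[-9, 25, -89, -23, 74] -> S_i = Random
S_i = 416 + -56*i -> [416, 360, 304, 248, 192]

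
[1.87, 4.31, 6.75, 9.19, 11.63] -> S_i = 1.87 + 2.44*i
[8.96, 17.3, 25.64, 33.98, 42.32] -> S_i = 8.96 + 8.34*i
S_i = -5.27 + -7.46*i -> [-5.27, -12.73, -20.19, -27.65, -35.11]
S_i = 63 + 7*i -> [63, 70, 77, 84, 91]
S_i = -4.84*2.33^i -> [-4.84, -11.28, -26.28, -61.22, -142.65]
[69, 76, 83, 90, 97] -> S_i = 69 + 7*i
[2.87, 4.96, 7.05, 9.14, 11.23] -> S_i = 2.87 + 2.09*i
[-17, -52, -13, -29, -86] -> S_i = Random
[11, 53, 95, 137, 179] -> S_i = 11 + 42*i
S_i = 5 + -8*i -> [5, -3, -11, -19, -27]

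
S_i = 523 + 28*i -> [523, 551, 579, 607, 635]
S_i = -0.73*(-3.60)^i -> [-0.73, 2.63, -9.46, 34.06, -122.61]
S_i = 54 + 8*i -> [54, 62, 70, 78, 86]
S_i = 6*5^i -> [6, 30, 150, 750, 3750]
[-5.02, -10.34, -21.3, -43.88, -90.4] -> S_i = -5.02*2.06^i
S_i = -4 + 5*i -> [-4, 1, 6, 11, 16]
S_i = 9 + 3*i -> [9, 12, 15, 18, 21]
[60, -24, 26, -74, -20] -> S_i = Random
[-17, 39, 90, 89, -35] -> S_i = Random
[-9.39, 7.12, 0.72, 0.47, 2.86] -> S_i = Random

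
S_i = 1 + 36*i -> [1, 37, 73, 109, 145]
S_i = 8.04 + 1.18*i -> [8.04, 9.22, 10.4, 11.58, 12.76]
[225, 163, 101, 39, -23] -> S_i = 225 + -62*i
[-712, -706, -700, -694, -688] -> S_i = -712 + 6*i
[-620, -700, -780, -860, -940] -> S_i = -620 + -80*i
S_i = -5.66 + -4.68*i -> [-5.66, -10.34, -15.02, -19.7, -24.38]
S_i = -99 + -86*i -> [-99, -185, -271, -357, -443]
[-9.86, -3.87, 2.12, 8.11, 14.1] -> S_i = -9.86 + 5.99*i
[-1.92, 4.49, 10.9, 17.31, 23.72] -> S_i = -1.92 + 6.41*i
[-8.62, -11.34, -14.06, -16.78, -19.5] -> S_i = -8.62 + -2.72*i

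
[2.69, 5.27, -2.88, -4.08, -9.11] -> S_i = Random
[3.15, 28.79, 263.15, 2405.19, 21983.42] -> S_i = 3.15*9.14^i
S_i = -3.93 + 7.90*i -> [-3.93, 3.97, 11.87, 19.77, 27.67]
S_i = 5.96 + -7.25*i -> [5.96, -1.29, -8.54, -15.79, -23.04]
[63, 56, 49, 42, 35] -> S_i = 63 + -7*i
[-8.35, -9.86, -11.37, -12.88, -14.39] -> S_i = -8.35 + -1.51*i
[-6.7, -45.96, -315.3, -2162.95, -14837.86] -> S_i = -6.70*6.86^i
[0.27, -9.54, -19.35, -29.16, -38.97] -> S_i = 0.27 + -9.81*i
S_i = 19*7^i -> [19, 133, 931, 6517, 45619]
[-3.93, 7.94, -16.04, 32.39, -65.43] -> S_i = -3.93*(-2.02)^i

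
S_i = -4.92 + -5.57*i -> [-4.92, -10.49, -16.06, -21.63, -27.2]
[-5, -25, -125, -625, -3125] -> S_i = -5*5^i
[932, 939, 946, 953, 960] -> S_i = 932 + 7*i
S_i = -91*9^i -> [-91, -819, -7371, -66339, -597051]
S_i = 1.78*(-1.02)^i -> [1.78, -1.82, 1.85, -1.89, 1.93]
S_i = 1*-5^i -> [1, -5, 25, -125, 625]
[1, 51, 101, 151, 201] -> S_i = 1 + 50*i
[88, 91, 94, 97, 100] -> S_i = 88 + 3*i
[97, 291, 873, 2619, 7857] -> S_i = 97*3^i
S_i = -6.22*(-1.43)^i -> [-6.22, 8.89, -12.72, 18.19, -26.01]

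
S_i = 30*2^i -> [30, 60, 120, 240, 480]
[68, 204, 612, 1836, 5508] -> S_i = 68*3^i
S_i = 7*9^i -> [7, 63, 567, 5103, 45927]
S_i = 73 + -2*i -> [73, 71, 69, 67, 65]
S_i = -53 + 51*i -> [-53, -2, 49, 100, 151]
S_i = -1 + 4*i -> [-1, 3, 7, 11, 15]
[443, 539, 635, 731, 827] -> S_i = 443 + 96*i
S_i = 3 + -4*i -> [3, -1, -5, -9, -13]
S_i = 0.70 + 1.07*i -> [0.7, 1.77, 2.84, 3.91, 4.98]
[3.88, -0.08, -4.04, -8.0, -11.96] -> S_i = 3.88 + -3.96*i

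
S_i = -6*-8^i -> [-6, 48, -384, 3072, -24576]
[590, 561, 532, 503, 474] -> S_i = 590 + -29*i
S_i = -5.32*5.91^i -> [-5.32, -31.44, -185.82, -1098.18, -6490.25]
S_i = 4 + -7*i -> [4, -3, -10, -17, -24]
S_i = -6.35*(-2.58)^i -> [-6.35, 16.38, -42.27, 109.05, -281.35]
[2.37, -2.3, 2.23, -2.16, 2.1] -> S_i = 2.37*(-0.97)^i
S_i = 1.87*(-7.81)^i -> [1.87, -14.6, 114.06, -890.83, 6957.38]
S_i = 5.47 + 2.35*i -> [5.47, 7.82, 10.17, 12.52, 14.87]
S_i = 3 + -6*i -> [3, -3, -9, -15, -21]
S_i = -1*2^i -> [-1, -2, -4, -8, -16]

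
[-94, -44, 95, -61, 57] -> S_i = Random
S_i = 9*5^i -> [9, 45, 225, 1125, 5625]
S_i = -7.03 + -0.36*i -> [-7.03, -7.39, -7.75, -8.11, -8.47]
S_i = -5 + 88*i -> [-5, 83, 171, 259, 347]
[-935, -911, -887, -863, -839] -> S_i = -935 + 24*i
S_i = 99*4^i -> [99, 396, 1584, 6336, 25344]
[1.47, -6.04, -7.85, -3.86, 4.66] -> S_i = Random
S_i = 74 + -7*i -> [74, 67, 60, 53, 46]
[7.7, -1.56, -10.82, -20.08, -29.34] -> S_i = 7.70 + -9.26*i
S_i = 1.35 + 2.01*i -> [1.35, 3.36, 5.37, 7.38, 9.39]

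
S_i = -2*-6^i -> [-2, 12, -72, 432, -2592]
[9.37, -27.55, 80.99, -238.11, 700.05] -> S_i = 9.37*(-2.94)^i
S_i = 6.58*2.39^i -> [6.58, 15.73, 37.59, 89.83, 214.69]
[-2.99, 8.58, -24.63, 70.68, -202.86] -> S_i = -2.99*(-2.87)^i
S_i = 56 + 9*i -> [56, 65, 74, 83, 92]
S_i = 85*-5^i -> [85, -425, 2125, -10625, 53125]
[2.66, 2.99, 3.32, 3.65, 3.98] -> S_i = 2.66 + 0.33*i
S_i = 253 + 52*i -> [253, 305, 357, 409, 461]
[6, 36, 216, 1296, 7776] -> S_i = 6*6^i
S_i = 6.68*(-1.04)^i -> [6.68, -6.95, 7.23, -7.51, 7.81]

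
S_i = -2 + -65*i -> [-2, -67, -132, -197, -262]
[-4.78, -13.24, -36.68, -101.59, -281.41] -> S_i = -4.78*2.77^i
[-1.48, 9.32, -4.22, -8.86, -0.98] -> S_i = Random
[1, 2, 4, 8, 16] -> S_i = 1*2^i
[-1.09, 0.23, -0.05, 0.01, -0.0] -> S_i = -1.09*(-0.21)^i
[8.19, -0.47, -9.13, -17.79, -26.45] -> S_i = 8.19 + -8.66*i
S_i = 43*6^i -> [43, 258, 1548, 9288, 55728]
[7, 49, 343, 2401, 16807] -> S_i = 7*7^i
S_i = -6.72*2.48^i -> [-6.72, -16.67, -41.33, -102.5, -254.2]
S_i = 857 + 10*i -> [857, 867, 877, 887, 897]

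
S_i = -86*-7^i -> [-86, 602, -4214, 29498, -206486]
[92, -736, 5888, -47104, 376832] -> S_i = 92*-8^i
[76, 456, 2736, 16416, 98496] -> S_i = 76*6^i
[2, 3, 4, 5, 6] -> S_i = 2 + 1*i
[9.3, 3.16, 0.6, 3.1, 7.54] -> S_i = Random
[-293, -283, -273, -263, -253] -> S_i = -293 + 10*i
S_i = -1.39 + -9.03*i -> [-1.39, -10.42, -19.45, -28.48, -37.51]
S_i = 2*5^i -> [2, 10, 50, 250, 1250]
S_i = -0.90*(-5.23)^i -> [-0.9, 4.71, -24.62, 128.75, -673.36]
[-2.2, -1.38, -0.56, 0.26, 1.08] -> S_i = -2.20 + 0.82*i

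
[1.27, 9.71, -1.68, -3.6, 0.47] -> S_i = Random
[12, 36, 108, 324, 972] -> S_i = 12*3^i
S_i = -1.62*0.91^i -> [-1.62, -1.47, -1.34, -1.22, -1.11]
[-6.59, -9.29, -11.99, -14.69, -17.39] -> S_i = -6.59 + -2.70*i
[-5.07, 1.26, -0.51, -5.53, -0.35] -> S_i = Random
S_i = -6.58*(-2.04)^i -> [-6.58, 13.42, -27.38, 55.86, -113.96]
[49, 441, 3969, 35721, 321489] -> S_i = 49*9^i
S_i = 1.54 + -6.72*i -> [1.54, -5.18, -11.9, -18.62, -25.34]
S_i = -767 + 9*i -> [-767, -758, -749, -740, -731]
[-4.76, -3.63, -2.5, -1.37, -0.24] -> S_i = -4.76 + 1.13*i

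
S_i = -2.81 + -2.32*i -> [-2.81, -5.13, -7.45, -9.77, -12.09]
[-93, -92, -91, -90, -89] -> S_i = -93 + 1*i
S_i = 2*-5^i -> [2, -10, 50, -250, 1250]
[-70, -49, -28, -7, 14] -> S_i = -70 + 21*i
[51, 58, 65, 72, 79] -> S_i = 51 + 7*i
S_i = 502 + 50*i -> [502, 552, 602, 652, 702]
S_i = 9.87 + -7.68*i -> [9.87, 2.19, -5.49, -13.17, -20.85]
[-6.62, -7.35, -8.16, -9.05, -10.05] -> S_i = -6.62*1.11^i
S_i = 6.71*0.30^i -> [6.71, 2.01, 0.6, 0.18, 0.05]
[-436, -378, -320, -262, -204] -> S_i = -436 + 58*i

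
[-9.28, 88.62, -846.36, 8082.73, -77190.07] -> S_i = -9.28*(-9.55)^i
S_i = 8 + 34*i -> [8, 42, 76, 110, 144]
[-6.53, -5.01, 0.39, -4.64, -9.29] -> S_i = Random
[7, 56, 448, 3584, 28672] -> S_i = 7*8^i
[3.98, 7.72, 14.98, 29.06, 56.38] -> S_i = 3.98*1.94^i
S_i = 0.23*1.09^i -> [0.23, 0.25, 0.27, 0.3, 0.32]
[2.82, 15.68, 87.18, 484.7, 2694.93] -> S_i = 2.82*5.56^i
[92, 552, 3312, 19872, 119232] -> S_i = 92*6^i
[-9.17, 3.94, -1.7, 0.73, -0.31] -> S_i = -9.17*(-0.43)^i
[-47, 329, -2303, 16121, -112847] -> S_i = -47*-7^i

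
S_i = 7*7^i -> [7, 49, 343, 2401, 16807]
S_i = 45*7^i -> [45, 315, 2205, 15435, 108045]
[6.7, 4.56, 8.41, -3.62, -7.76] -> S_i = Random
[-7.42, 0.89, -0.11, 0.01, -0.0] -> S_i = -7.42*(-0.12)^i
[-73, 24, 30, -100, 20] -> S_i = Random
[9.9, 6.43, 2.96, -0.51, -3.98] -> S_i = 9.90 + -3.47*i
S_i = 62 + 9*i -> [62, 71, 80, 89, 98]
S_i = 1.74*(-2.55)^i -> [1.74, -4.44, 11.31, -28.85, 73.57]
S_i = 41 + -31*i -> [41, 10, -21, -52, -83]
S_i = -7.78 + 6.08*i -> [-7.78, -1.7, 4.38, 10.46, 16.54]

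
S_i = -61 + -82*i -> [-61, -143, -225, -307, -389]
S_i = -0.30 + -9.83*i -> [-0.3, -10.13, -19.96, -29.79, -39.62]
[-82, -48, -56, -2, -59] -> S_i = Random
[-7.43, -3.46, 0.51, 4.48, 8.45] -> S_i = -7.43 + 3.97*i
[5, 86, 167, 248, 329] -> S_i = 5 + 81*i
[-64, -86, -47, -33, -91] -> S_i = Random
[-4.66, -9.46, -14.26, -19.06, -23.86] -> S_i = -4.66 + -4.80*i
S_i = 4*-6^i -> [4, -24, 144, -864, 5184]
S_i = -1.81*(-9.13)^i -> [-1.81, 16.53, -150.88, 1377.5, -12576.55]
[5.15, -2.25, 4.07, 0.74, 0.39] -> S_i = Random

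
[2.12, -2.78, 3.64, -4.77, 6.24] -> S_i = 2.12*(-1.31)^i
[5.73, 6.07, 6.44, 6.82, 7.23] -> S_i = 5.73*1.06^i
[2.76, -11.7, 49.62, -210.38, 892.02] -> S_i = 2.76*(-4.24)^i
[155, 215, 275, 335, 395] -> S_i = 155 + 60*i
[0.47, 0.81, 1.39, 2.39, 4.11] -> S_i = 0.47*1.72^i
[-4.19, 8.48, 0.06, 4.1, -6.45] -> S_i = Random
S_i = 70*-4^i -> [70, -280, 1120, -4480, 17920]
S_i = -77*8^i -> [-77, -616, -4928, -39424, -315392]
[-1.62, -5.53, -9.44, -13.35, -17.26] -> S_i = -1.62 + -3.91*i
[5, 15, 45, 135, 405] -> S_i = 5*3^i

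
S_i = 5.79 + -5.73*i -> [5.79, 0.06, -5.67, -11.4, -17.13]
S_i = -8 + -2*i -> [-8, -10, -12, -14, -16]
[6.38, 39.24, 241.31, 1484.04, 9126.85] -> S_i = 6.38*6.15^i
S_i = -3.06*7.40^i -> [-3.06, -22.64, -167.57, -1239.99, -9175.89]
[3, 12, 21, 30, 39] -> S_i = 3 + 9*i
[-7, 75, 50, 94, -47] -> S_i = Random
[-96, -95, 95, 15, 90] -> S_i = Random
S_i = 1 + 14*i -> [1, 15, 29, 43, 57]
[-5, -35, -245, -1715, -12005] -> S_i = -5*7^i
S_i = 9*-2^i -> [9, -18, 36, -72, 144]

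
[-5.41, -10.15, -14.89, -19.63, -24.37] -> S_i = -5.41 + -4.74*i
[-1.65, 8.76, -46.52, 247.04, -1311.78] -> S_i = -1.65*(-5.31)^i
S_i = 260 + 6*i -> [260, 266, 272, 278, 284]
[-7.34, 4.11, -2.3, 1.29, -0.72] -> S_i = -7.34*(-0.56)^i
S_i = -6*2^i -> [-6, -12, -24, -48, -96]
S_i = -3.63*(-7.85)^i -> [-3.63, 28.5, -223.69, 1755.96, -13784.32]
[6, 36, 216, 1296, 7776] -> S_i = 6*6^i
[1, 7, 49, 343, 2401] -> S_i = 1*7^i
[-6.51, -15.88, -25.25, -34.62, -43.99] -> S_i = -6.51 + -9.37*i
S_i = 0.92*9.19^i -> [0.92, 8.45, 77.7, 714.06, 6562.21]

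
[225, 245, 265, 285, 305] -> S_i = 225 + 20*i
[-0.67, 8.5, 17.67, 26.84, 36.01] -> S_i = -0.67 + 9.17*i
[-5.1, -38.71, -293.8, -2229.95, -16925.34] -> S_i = -5.10*7.59^i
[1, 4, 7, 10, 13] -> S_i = 1 + 3*i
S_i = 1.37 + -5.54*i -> [1.37, -4.17, -9.71, -15.25, -20.79]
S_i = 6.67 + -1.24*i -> [6.67, 5.43, 4.19, 2.95, 1.71]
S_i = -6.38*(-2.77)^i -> [-6.38, 17.67, -48.95, 135.6, -375.61]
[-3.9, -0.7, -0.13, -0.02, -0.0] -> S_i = -3.90*0.18^i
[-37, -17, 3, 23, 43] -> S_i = -37 + 20*i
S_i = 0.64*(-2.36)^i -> [0.64, -1.51, 3.56, -8.41, 19.85]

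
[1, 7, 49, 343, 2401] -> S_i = 1*7^i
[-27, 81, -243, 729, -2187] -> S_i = -27*-3^i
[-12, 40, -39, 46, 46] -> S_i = Random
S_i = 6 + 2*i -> [6, 8, 10, 12, 14]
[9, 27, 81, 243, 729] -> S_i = 9*3^i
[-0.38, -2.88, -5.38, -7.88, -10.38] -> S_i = -0.38 + -2.50*i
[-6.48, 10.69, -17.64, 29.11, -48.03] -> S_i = -6.48*(-1.65)^i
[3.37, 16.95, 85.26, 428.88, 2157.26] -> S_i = 3.37*5.03^i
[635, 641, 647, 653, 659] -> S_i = 635 + 6*i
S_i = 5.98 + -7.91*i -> [5.98, -1.93, -9.84, -17.75, -25.66]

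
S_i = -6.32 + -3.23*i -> [-6.32, -9.55, -12.78, -16.01, -19.24]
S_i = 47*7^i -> [47, 329, 2303, 16121, 112847]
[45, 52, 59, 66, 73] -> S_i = 45 + 7*i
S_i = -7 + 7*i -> [-7, 0, 7, 14, 21]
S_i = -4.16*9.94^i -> [-4.16, -41.35, -411.02, -4085.57, -40610.55]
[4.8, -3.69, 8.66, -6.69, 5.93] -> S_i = Random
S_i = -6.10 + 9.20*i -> [-6.1, 3.1, 12.3, 21.5, 30.7]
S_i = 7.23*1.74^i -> [7.23, 12.58, 21.89, 38.09, 66.27]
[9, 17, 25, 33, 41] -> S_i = 9 + 8*i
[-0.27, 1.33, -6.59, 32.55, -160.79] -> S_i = -0.27*(-4.94)^i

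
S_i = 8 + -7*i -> [8, 1, -6, -13, -20]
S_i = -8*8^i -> [-8, -64, -512, -4096, -32768]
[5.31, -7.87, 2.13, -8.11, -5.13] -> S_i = Random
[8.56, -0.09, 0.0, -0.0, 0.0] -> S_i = 8.56*(-0.01)^i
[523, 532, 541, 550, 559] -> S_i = 523 + 9*i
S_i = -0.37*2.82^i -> [-0.37, -1.04, -2.94, -8.3, -23.4]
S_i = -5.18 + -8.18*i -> [-5.18, -13.36, -21.54, -29.72, -37.9]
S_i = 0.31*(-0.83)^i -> [0.31, -0.26, 0.21, -0.18, 0.15]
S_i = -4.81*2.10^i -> [-4.81, -10.1, -21.21, -44.55, -93.55]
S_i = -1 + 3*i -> [-1, 2, 5, 8, 11]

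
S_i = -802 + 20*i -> [-802, -782, -762, -742, -722]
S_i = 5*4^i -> [5, 20, 80, 320, 1280]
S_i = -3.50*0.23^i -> [-3.5, -0.8, -0.19, -0.04, -0.01]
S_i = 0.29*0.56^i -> [0.29, 0.16, 0.09, 0.05, 0.03]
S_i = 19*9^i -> [19, 171, 1539, 13851, 124659]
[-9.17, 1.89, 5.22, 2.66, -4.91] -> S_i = Random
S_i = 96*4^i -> [96, 384, 1536, 6144, 24576]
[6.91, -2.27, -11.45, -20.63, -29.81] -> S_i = 6.91 + -9.18*i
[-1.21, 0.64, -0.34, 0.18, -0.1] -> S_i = -1.21*(-0.53)^i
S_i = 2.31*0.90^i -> [2.31, 2.08, 1.87, 1.68, 1.52]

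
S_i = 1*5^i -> [1, 5, 25, 125, 625]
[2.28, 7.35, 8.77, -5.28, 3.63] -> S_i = Random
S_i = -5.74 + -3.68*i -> [-5.74, -9.42, -13.1, -16.78, -20.46]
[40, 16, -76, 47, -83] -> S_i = Random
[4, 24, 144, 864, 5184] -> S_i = 4*6^i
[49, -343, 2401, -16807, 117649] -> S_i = 49*-7^i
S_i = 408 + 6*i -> [408, 414, 420, 426, 432]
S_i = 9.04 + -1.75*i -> [9.04, 7.29, 5.54, 3.79, 2.04]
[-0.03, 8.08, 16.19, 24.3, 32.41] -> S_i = -0.03 + 8.11*i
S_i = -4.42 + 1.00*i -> [-4.42, -3.42, -2.42, -1.42, -0.42]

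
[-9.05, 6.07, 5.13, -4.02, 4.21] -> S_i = Random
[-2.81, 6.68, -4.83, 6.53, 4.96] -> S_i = Random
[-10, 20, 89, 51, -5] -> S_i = Random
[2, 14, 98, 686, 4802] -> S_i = 2*7^i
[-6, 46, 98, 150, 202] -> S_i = -6 + 52*i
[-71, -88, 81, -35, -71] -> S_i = Random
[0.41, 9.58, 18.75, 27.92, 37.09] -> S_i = 0.41 + 9.17*i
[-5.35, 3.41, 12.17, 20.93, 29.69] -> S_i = -5.35 + 8.76*i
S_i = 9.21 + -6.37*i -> [9.21, 2.84, -3.53, -9.9, -16.27]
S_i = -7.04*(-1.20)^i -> [-7.04, 8.45, -10.14, 12.17, -14.6]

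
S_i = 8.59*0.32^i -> [8.59, 2.75, 0.88, 0.28, 0.09]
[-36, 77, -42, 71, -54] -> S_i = Random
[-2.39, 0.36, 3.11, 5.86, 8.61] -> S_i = -2.39 + 2.75*i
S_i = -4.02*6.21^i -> [-4.02, -24.96, -155.03, -962.72, -5978.5]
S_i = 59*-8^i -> [59, -472, 3776, -30208, 241664]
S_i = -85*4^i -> [-85, -340, -1360, -5440, -21760]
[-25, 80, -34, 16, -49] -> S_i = Random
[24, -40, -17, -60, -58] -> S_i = Random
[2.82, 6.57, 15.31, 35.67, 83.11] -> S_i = 2.82*2.33^i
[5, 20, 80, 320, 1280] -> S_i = 5*4^i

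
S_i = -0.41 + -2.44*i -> [-0.41, -2.85, -5.29, -7.73, -10.17]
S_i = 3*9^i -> [3, 27, 243, 2187, 19683]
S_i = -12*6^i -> [-12, -72, -432, -2592, -15552]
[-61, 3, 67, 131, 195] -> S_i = -61 + 64*i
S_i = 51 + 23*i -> [51, 74, 97, 120, 143]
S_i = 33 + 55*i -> [33, 88, 143, 198, 253]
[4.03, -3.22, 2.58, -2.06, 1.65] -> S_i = 4.03*(-0.80)^i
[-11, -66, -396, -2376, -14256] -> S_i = -11*6^i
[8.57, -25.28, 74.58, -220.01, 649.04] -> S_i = 8.57*(-2.95)^i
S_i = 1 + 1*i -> [1, 2, 3, 4, 5]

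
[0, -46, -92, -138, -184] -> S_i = 0 + -46*i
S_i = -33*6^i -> [-33, -198, -1188, -7128, -42768]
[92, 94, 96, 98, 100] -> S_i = 92 + 2*i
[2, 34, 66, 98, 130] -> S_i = 2 + 32*i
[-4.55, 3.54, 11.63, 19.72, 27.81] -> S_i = -4.55 + 8.09*i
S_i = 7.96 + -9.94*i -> [7.96, -1.98, -11.92, -21.86, -31.8]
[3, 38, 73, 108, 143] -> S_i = 3 + 35*i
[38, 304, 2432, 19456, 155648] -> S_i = 38*8^i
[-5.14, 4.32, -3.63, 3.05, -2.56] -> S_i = -5.14*(-0.84)^i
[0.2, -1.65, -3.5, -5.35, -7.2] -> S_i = 0.20 + -1.85*i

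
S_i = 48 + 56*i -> [48, 104, 160, 216, 272]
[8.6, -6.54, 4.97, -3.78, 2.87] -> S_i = 8.60*(-0.76)^i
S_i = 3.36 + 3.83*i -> [3.36, 7.19, 11.02, 14.85, 18.68]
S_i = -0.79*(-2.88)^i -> [-0.79, 2.28, -6.55, 18.87, -54.35]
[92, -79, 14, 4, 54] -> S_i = Random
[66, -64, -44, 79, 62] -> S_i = Random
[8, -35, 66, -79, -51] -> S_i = Random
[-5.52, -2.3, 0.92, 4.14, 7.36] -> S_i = -5.52 + 3.22*i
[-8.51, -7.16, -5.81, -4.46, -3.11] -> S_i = -8.51 + 1.35*i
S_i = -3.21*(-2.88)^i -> [-3.21, 9.24, -26.63, 76.68, -220.84]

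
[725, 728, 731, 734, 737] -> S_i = 725 + 3*i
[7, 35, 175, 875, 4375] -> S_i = 7*5^i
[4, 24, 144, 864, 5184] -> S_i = 4*6^i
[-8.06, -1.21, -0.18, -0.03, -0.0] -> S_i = -8.06*0.15^i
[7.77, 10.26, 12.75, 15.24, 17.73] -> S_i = 7.77 + 2.49*i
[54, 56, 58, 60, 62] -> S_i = 54 + 2*i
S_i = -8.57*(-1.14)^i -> [-8.57, 9.77, -11.14, 12.7, -14.47]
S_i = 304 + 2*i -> [304, 306, 308, 310, 312]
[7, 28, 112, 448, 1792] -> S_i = 7*4^i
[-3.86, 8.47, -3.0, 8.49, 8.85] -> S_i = Random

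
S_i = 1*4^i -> [1, 4, 16, 64, 256]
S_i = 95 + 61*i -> [95, 156, 217, 278, 339]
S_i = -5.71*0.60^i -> [-5.71, -3.43, -2.06, -1.23, -0.74]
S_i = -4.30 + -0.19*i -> [-4.3, -4.49, -4.68, -4.87, -5.06]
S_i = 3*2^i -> [3, 6, 12, 24, 48]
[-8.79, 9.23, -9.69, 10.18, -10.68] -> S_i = -8.79*(-1.05)^i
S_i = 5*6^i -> [5, 30, 180, 1080, 6480]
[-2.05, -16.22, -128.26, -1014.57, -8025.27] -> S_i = -2.05*7.91^i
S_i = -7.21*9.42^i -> [-7.21, -67.92, -639.79, -6026.82, -56772.61]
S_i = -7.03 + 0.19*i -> [-7.03, -6.84, -6.65, -6.46, -6.27]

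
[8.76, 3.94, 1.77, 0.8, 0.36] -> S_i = 8.76*0.45^i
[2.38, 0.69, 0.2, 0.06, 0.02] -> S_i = 2.38*0.29^i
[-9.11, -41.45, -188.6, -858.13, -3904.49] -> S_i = -9.11*4.55^i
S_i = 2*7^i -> [2, 14, 98, 686, 4802]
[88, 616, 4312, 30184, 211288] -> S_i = 88*7^i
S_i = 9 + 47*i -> [9, 56, 103, 150, 197]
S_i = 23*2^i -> [23, 46, 92, 184, 368]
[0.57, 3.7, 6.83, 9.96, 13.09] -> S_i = 0.57 + 3.13*i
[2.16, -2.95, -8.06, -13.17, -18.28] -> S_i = 2.16 + -5.11*i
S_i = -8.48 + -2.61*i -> [-8.48, -11.09, -13.7, -16.31, -18.92]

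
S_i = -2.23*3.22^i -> [-2.23, -7.18, -23.12, -74.45, -239.73]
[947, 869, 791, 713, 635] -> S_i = 947 + -78*i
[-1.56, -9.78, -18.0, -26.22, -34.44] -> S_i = -1.56 + -8.22*i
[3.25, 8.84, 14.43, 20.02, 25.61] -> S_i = 3.25 + 5.59*i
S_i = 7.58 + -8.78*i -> [7.58, -1.2, -9.98, -18.76, -27.54]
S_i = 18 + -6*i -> [18, 12, 6, 0, -6]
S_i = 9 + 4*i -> [9, 13, 17, 21, 25]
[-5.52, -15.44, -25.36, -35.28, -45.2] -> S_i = -5.52 + -9.92*i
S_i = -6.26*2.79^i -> [-6.26, -17.47, -48.73, -135.95, -379.31]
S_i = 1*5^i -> [1, 5, 25, 125, 625]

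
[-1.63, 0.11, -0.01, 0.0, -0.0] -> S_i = -1.63*(-0.07)^i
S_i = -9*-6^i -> [-9, 54, -324, 1944, -11664]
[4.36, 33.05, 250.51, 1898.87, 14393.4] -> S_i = 4.36*7.58^i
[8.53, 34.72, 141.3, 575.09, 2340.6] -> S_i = 8.53*4.07^i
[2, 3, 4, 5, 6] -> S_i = 2 + 1*i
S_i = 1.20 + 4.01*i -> [1.2, 5.21, 9.22, 13.23, 17.24]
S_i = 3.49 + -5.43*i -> [3.49, -1.94, -7.37, -12.8, -18.23]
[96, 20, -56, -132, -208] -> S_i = 96 + -76*i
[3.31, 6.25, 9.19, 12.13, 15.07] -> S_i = 3.31 + 2.94*i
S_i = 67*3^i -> [67, 201, 603, 1809, 5427]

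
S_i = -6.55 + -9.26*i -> [-6.55, -15.81, -25.07, -34.33, -43.59]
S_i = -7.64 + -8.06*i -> [-7.64, -15.7, -23.76, -31.82, -39.88]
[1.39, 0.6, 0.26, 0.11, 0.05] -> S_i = 1.39*0.43^i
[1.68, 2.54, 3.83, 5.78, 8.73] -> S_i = 1.68*1.51^i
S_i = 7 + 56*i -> [7, 63, 119, 175, 231]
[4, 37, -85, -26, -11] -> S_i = Random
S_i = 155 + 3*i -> [155, 158, 161, 164, 167]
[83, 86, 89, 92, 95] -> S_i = 83 + 3*i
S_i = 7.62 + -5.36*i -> [7.62, 2.26, -3.1, -8.46, -13.82]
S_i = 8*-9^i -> [8, -72, 648, -5832, 52488]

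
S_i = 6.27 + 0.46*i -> [6.27, 6.73, 7.19, 7.65, 8.11]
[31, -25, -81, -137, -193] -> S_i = 31 + -56*i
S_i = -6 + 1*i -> [-6, -5, -4, -3, -2]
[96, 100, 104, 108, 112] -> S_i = 96 + 4*i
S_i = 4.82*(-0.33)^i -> [4.82, -1.59, 0.52, -0.17, 0.06]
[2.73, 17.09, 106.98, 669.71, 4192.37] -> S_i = 2.73*6.26^i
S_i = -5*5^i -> [-5, -25, -125, -625, -3125]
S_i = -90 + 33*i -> [-90, -57, -24, 9, 42]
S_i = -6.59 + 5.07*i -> [-6.59, -1.52, 3.55, 8.62, 13.69]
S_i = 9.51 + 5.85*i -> [9.51, 15.36, 21.21, 27.06, 32.91]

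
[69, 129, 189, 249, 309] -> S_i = 69 + 60*i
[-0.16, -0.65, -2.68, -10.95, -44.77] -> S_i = -0.16*4.09^i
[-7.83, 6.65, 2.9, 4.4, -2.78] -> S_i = Random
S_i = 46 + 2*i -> [46, 48, 50, 52, 54]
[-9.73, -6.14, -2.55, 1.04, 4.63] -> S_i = -9.73 + 3.59*i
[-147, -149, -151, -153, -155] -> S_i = -147 + -2*i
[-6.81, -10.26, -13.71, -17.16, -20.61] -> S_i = -6.81 + -3.45*i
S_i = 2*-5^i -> [2, -10, 50, -250, 1250]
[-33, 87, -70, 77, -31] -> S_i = Random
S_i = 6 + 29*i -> [6, 35, 64, 93, 122]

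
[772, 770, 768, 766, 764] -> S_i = 772 + -2*i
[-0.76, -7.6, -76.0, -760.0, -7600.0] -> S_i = -0.76*10.00^i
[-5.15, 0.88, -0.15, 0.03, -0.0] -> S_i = -5.15*(-0.17)^i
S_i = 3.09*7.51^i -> [3.09, 23.21, 174.28, 1308.82, 9829.2]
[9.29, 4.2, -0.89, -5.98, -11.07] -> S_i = 9.29 + -5.09*i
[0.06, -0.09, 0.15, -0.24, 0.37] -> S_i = 0.06*(-1.58)^i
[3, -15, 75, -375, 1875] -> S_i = 3*-5^i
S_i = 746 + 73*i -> [746, 819, 892, 965, 1038]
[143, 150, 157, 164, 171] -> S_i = 143 + 7*i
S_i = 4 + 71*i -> [4, 75, 146, 217, 288]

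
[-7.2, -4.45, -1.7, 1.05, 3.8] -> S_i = -7.20 + 2.75*i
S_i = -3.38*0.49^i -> [-3.38, -1.66, -0.81, -0.4, -0.19]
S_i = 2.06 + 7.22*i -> [2.06, 9.28, 16.5, 23.72, 30.94]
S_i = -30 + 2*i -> [-30, -28, -26, -24, -22]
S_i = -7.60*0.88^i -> [-7.6, -6.69, -5.89, -5.18, -4.56]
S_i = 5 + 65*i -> [5, 70, 135, 200, 265]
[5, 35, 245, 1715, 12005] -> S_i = 5*7^i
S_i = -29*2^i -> [-29, -58, -116, -232, -464]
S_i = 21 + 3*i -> [21, 24, 27, 30, 33]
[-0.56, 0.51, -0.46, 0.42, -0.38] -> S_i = -0.56*(-0.91)^i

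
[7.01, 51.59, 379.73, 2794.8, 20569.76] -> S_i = 7.01*7.36^i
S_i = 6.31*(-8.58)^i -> [6.31, -54.14, 464.52, -3985.58, 34196.25]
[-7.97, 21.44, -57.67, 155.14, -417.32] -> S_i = -7.97*(-2.69)^i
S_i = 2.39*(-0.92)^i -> [2.39, -2.2, 2.02, -1.86, 1.71]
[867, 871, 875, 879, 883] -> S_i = 867 + 4*i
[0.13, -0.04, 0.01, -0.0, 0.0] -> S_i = 0.13*(-0.30)^i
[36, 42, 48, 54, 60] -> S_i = 36 + 6*i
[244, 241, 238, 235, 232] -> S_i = 244 + -3*i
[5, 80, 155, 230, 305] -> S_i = 5 + 75*i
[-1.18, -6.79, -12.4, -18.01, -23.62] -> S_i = -1.18 + -5.61*i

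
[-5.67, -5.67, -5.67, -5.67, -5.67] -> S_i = -5.67 + 0.00*i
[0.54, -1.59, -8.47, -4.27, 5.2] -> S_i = Random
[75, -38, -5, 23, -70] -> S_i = Random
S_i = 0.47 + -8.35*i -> [0.47, -7.88, -16.23, -24.58, -32.93]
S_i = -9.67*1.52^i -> [-9.67, -14.7, -22.34, -33.96, -51.62]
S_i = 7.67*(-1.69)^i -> [7.67, -12.96, 21.91, -37.02, 62.57]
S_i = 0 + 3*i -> [0, 3, 6, 9, 12]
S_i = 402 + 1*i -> [402, 403, 404, 405, 406]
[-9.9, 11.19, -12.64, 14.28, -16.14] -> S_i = -9.90*(-1.13)^i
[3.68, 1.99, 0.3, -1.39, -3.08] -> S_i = 3.68 + -1.69*i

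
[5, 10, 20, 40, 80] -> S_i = 5*2^i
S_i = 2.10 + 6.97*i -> [2.1, 9.07, 16.04, 23.01, 29.98]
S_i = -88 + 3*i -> [-88, -85, -82, -79, -76]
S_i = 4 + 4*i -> [4, 8, 12, 16, 20]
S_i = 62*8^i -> [62, 496, 3968, 31744, 253952]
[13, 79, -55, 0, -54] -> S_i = Random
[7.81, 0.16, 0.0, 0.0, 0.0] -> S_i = 7.81*0.02^i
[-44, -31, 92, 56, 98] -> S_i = Random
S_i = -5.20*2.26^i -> [-5.2, -11.75, -26.56, -60.02, -135.66]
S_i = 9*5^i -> [9, 45, 225, 1125, 5625]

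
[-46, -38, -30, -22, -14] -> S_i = -46 + 8*i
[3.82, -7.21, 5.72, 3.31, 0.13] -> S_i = Random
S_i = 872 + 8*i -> [872, 880, 888, 896, 904]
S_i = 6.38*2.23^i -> [6.38, 14.23, 31.73, 70.75, 157.78]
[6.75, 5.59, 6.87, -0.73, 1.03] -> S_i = Random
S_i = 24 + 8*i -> [24, 32, 40, 48, 56]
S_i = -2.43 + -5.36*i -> [-2.43, -7.79, -13.15, -18.51, -23.87]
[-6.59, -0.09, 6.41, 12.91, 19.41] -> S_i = -6.59 + 6.50*i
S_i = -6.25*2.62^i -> [-6.25, -16.38, -42.9, -112.4, -294.5]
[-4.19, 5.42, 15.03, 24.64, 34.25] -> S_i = -4.19 + 9.61*i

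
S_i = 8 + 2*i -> [8, 10, 12, 14, 16]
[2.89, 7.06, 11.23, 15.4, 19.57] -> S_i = 2.89 + 4.17*i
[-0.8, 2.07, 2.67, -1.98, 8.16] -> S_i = Random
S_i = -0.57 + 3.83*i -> [-0.57, 3.26, 7.09, 10.92, 14.75]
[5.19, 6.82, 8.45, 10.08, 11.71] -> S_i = 5.19 + 1.63*i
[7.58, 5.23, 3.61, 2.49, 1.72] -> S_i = 7.58*0.69^i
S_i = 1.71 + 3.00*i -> [1.71, 4.71, 7.71, 10.71, 13.71]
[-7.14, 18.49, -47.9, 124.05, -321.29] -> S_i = -7.14*(-2.59)^i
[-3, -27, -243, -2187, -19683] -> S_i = -3*9^i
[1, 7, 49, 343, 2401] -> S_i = 1*7^i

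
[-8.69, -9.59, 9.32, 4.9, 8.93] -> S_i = Random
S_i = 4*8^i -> [4, 32, 256, 2048, 16384]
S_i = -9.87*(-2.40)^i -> [-9.87, 23.69, -56.85, 136.44, -327.46]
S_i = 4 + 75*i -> [4, 79, 154, 229, 304]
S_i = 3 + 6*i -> [3, 9, 15, 21, 27]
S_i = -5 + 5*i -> [-5, 0, 5, 10, 15]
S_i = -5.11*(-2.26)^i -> [-5.11, 11.55, -26.1, 58.99, -133.31]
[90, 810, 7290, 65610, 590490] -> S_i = 90*9^i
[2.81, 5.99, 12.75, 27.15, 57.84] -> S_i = 2.81*2.13^i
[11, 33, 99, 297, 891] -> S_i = 11*3^i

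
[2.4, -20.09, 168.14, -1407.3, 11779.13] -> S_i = 2.40*(-8.37)^i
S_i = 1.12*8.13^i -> [1.12, 9.11, 74.03, 601.85, 4893.06]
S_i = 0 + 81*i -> [0, 81, 162, 243, 324]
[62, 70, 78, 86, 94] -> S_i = 62 + 8*i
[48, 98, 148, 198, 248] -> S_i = 48 + 50*i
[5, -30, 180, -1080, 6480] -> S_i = 5*-6^i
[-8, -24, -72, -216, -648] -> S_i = -8*3^i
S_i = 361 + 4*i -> [361, 365, 369, 373, 377]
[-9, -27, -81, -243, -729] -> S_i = -9*3^i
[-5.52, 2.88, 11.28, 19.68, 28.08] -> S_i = -5.52 + 8.40*i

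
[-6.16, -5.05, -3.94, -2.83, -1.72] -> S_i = -6.16 + 1.11*i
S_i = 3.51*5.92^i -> [3.51, 20.78, 123.01, 728.24, 4311.16]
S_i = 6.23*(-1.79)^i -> [6.23, -11.15, 19.96, -35.73, 63.96]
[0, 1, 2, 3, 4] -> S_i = 0 + 1*i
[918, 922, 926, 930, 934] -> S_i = 918 + 4*i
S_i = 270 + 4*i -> [270, 274, 278, 282, 286]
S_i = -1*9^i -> [-1, -9, -81, -729, -6561]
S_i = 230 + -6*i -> [230, 224, 218, 212, 206]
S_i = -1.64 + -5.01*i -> [-1.64, -6.65, -11.66, -16.67, -21.68]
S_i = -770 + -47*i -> [-770, -817, -864, -911, -958]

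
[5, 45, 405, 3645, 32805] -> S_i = 5*9^i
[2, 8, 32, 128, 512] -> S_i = 2*4^i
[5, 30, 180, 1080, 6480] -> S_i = 5*6^i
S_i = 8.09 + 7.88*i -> [8.09, 15.97, 23.85, 31.73, 39.61]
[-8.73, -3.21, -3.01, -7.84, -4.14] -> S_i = Random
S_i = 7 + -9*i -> [7, -2, -11, -20, -29]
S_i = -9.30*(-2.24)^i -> [-9.3, 20.83, -46.66, 104.53, -234.14]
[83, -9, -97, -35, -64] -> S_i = Random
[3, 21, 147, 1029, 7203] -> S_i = 3*7^i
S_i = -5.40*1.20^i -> [-5.4, -6.48, -7.78, -9.33, -11.2]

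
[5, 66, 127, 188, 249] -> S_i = 5 + 61*i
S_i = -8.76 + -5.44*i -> [-8.76, -14.2, -19.64, -25.08, -30.52]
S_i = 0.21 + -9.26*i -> [0.21, -9.05, -18.31, -27.57, -36.83]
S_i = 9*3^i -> [9, 27, 81, 243, 729]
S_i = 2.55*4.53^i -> [2.55, 11.55, 52.33, 237.05, 1073.82]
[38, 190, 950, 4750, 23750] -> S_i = 38*5^i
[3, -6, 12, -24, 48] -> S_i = 3*-2^i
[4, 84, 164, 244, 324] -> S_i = 4 + 80*i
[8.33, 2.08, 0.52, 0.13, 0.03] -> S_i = 8.33*0.25^i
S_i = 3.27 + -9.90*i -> [3.27, -6.63, -16.53, -26.43, -36.33]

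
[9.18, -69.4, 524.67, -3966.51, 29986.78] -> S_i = 9.18*(-7.56)^i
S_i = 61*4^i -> [61, 244, 976, 3904, 15616]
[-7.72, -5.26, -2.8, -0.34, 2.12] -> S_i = -7.72 + 2.46*i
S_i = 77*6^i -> [77, 462, 2772, 16632, 99792]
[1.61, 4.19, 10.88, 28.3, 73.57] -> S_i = 1.61*2.60^i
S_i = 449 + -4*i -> [449, 445, 441, 437, 433]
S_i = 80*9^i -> [80, 720, 6480, 58320, 524880]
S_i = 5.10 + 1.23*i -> [5.1, 6.33, 7.56, 8.79, 10.02]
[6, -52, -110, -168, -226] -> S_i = 6 + -58*i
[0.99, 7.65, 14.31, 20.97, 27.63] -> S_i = 0.99 + 6.66*i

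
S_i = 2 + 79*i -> [2, 81, 160, 239, 318]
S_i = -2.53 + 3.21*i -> [-2.53, 0.68, 3.89, 7.1, 10.31]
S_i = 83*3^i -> [83, 249, 747, 2241, 6723]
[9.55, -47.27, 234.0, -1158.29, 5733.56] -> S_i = 9.55*(-4.95)^i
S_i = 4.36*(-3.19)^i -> [4.36, -13.91, 44.37, -141.53, 451.49]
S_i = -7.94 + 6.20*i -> [-7.94, -1.74, 4.46, 10.66, 16.86]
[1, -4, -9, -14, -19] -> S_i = 1 + -5*i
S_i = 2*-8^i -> [2, -16, 128, -1024, 8192]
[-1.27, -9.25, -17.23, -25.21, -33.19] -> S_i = -1.27 + -7.98*i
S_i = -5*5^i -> [-5, -25, -125, -625, -3125]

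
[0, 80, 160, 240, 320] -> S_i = 0 + 80*i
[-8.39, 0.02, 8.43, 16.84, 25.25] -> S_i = -8.39 + 8.41*i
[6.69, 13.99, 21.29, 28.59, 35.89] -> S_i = 6.69 + 7.30*i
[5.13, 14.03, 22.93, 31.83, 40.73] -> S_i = 5.13 + 8.90*i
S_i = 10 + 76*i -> [10, 86, 162, 238, 314]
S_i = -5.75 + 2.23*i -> [-5.75, -3.52, -1.29, 0.94, 3.17]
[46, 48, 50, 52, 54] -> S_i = 46 + 2*i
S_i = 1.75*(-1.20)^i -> [1.75, -2.1, 2.52, -3.02, 3.63]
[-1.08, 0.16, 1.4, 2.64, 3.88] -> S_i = -1.08 + 1.24*i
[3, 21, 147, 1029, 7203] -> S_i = 3*7^i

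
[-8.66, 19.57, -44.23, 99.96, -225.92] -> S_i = -8.66*(-2.26)^i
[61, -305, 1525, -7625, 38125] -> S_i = 61*-5^i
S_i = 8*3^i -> [8, 24, 72, 216, 648]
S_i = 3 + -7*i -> [3, -4, -11, -18, -25]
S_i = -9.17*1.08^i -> [-9.17, -9.9, -10.7, -11.55, -12.48]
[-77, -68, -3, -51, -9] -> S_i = Random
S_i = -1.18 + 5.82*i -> [-1.18, 4.64, 10.46, 16.28, 22.1]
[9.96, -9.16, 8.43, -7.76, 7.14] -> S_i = 9.96*(-0.92)^i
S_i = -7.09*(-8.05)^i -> [-7.09, 57.07, -459.45, 3698.57, -29773.49]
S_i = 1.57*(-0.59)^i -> [1.57, -0.93, 0.55, -0.32, 0.19]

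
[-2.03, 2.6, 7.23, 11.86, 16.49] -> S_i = -2.03 + 4.63*i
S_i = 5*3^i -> [5, 15, 45, 135, 405]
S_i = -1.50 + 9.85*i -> [-1.5, 8.35, 18.2, 28.05, 37.9]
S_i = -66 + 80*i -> [-66, 14, 94, 174, 254]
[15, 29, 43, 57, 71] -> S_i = 15 + 14*i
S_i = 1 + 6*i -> [1, 7, 13, 19, 25]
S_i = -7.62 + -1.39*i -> [-7.62, -9.01, -10.4, -11.79, -13.18]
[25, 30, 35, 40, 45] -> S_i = 25 + 5*i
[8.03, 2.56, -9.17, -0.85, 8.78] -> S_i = Random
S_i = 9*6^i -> [9, 54, 324, 1944, 11664]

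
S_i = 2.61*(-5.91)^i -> [2.61, -15.43, 91.16, -538.77, 3184.13]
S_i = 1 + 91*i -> [1, 92, 183, 274, 365]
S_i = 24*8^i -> [24, 192, 1536, 12288, 98304]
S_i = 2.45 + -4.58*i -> [2.45, -2.13, -6.71, -11.29, -15.87]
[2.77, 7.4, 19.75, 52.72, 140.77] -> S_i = 2.77*2.67^i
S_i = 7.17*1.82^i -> [7.17, 13.05, 23.75, 43.22, 78.67]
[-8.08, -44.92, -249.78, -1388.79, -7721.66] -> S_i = -8.08*5.56^i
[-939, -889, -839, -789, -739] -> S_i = -939 + 50*i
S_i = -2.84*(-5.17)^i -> [-2.84, 14.68, -75.91, 392.46, -2028.99]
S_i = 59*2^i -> [59, 118, 236, 472, 944]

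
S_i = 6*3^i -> [6, 18, 54, 162, 486]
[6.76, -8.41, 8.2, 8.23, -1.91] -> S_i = Random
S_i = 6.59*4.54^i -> [6.59, 29.92, 135.83, 616.67, 2799.68]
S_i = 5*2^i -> [5, 10, 20, 40, 80]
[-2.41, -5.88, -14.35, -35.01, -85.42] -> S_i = -2.41*2.44^i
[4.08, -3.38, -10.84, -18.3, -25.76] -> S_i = 4.08 + -7.46*i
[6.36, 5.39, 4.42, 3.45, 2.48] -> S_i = 6.36 + -0.97*i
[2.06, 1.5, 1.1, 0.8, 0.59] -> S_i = 2.06*0.73^i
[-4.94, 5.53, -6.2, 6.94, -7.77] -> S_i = -4.94*(-1.12)^i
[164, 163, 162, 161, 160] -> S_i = 164 + -1*i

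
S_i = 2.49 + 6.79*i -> [2.49, 9.28, 16.07, 22.86, 29.65]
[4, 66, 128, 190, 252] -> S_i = 4 + 62*i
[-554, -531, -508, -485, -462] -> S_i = -554 + 23*i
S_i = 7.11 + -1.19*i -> [7.11, 5.92, 4.73, 3.54, 2.35]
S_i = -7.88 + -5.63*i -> [-7.88, -13.51, -19.14, -24.77, -30.4]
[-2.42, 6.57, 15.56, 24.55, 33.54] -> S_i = -2.42 + 8.99*i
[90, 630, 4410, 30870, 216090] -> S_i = 90*7^i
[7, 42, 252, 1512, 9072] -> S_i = 7*6^i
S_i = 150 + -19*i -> [150, 131, 112, 93, 74]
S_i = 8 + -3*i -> [8, 5, 2, -1, -4]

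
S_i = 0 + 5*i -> [0, 5, 10, 15, 20]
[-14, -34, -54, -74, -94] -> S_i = -14 + -20*i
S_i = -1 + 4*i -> [-1, 3, 7, 11, 15]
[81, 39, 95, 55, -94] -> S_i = Random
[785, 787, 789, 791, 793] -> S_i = 785 + 2*i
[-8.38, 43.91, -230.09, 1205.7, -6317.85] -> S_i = -8.38*(-5.24)^i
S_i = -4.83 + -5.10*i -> [-4.83, -9.93, -15.03, -20.13, -25.23]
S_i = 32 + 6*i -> [32, 38, 44, 50, 56]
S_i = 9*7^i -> [9, 63, 441, 3087, 21609]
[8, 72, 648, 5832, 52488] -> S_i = 8*9^i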